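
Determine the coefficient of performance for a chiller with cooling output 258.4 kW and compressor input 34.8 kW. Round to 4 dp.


COP = 258.4 / 34.8 = 7.4253

7.4253


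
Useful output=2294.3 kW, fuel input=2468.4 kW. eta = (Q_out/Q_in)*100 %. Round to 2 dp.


eta = (2294.3/2468.4)*100 = 92.95 %

92.95 %


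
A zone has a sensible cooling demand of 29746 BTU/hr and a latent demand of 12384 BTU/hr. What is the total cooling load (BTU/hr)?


Qt = 29746 + 12384 = 42130 BTU/hr

42130 BTU/hr


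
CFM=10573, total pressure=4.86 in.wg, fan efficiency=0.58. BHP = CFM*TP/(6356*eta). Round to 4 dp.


BHP = 10573 * 4.86 / (6356 * 0.58) = 13.9387 hp

13.9387 hp


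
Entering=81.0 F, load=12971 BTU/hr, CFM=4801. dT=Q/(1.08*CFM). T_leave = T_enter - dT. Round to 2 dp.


dT = 12971/(1.08*4801) = 2.5016
T_leave = 81.0 - 2.5016 = 78.50 F

78.50 F


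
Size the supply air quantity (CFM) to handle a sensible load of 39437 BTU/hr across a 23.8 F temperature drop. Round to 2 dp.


CFM = 39437 / (1.08 * 23.8) = 1534.27

1534.27 CFM


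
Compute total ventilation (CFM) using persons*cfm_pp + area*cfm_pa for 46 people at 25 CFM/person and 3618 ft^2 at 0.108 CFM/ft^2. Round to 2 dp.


Total = 46*25 + 3618*0.108 = 1540.74 CFM

1540.74 CFM


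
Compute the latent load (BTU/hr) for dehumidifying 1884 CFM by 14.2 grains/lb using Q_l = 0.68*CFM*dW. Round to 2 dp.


Q = 0.68 * 1884 * 14.2 = 18191.90 BTU/hr

18191.90 BTU/hr


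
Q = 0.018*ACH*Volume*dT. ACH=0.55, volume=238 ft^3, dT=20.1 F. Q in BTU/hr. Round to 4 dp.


Q = 0.018 * 0.55 * 238 * 20.1 = 47.3596 BTU/hr

47.3596 BTU/hr


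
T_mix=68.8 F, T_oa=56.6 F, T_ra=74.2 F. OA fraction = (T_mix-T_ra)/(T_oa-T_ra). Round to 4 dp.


frac = (68.8 - 74.2) / (56.6 - 74.2) = 0.3068

0.3068


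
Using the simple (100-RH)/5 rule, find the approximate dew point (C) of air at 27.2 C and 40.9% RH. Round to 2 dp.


Td = 27.2 - (100-40.9)/5 = 15.38 C

15.38 C


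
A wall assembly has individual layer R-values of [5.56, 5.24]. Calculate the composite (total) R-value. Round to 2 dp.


R_total = 5.56 + 5.24 = 10.80

10.80


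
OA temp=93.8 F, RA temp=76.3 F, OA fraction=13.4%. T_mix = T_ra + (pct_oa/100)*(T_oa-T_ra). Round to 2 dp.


T_mix = 76.3 + (13.4/100)*(93.8-76.3) = 78.65 F

78.65 F


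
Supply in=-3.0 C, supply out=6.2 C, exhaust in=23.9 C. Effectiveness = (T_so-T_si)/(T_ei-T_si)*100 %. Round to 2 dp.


eff = (6.2-(-3.0))/(23.9-(-3.0))*100 = 34.20 %

34.20 %


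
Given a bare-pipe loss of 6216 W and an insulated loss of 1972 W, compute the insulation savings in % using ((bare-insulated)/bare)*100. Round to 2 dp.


Savings = ((6216-1972)/6216)*100 = 68.28 %

68.28 %


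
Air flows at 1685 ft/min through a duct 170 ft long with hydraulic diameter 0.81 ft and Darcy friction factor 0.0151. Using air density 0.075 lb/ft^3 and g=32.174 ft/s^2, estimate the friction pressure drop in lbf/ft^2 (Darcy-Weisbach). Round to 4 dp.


v_fps = 1685/60 = 28.0833 ft/s
dp = 0.0151*(170/0.81)*0.075*28.0833^2/(2*32.174) = 2.9132 lbf/ft^2

2.9132 lbf/ft^2


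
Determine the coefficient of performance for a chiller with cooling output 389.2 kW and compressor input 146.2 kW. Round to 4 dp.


COP = 389.2 / 146.2 = 2.6621

2.6621


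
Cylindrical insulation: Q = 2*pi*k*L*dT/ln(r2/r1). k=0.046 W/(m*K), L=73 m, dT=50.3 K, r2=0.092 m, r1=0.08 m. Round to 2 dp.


Q = 2*pi*0.046*73*50.3/ln(0.092/0.08) = 7593.46 W

7593.46 W


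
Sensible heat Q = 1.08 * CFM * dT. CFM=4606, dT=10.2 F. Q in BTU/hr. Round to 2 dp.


Q = 1.08 * 4606 * 10.2 = 50739.70 BTU/hr

50739.70 BTU/hr


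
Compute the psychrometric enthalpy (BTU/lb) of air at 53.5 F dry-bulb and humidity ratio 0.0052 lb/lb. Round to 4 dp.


h = 0.24*53.5 + 0.0052*(1061+0.444*53.5) = 18.4807 BTU/lb

18.4807 BTU/lb


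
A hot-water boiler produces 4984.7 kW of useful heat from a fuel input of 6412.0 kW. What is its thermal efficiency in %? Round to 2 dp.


eta = (4984.7/6412.0)*100 = 77.74 %

77.74 %


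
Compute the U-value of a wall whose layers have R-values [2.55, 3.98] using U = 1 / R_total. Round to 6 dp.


R_total = 2.55 + 3.98 = 6.53
U = 1/6.53 = 0.153139

0.153139


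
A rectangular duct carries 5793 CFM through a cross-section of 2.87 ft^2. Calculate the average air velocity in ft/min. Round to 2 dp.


V = 5793 / 2.87 = 2018.47 ft/min

2018.47 ft/min


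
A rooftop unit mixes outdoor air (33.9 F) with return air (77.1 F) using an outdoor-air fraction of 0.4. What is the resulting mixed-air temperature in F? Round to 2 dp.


T_mix = 0.4*33.9 + 0.6*77.1 = 59.82 F

59.82 F


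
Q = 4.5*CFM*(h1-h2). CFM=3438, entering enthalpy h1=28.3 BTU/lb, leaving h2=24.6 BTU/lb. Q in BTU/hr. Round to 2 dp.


Q = 4.5 * 3438 * (28.3 - 24.6) = 57242.70 BTU/hr

57242.70 BTU/hr


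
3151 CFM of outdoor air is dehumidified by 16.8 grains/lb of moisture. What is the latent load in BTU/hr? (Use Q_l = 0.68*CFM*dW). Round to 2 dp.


Q = 0.68 * 3151 * 16.8 = 35997.02 BTU/hr

35997.02 BTU/hr


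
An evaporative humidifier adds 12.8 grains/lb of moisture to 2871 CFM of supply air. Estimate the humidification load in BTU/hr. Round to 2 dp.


Q = 0.68 * 2871 * 12.8 = 24989.18 BTU/hr

24989.18 BTU/hr


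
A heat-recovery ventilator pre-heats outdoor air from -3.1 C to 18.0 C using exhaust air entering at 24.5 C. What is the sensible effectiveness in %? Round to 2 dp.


eff = (18.0-(-3.1))/(24.5-(-3.1))*100 = 76.45 %

76.45 %


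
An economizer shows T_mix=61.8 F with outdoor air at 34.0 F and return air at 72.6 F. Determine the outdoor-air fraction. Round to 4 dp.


frac = (61.8 - 72.6) / (34.0 - 72.6) = 0.2798

0.2798


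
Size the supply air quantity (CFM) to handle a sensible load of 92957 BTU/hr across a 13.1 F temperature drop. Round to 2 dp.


CFM = 92957 / (1.08 * 13.1) = 6570.33

6570.33 CFM


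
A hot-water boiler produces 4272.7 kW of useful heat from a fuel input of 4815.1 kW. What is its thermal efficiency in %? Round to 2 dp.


eta = (4272.7/4815.1)*100 = 88.74 %

88.74 %


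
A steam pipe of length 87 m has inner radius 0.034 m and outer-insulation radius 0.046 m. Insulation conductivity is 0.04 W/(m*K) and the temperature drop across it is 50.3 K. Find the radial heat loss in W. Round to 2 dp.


Q = 2*pi*0.04*87*50.3/ln(0.046/0.034) = 3638.45 W

3638.45 W


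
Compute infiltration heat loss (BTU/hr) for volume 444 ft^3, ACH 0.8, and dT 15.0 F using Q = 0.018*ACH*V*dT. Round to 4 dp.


Q = 0.018 * 0.8 * 444 * 15.0 = 95.9040 BTU/hr

95.9040 BTU/hr


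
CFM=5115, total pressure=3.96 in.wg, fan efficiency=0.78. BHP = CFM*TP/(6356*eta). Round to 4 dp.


BHP = 5115 * 3.96 / (6356 * 0.78) = 4.0857 hp

4.0857 hp


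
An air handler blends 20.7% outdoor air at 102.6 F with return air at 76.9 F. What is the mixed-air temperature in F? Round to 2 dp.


T_mix = 76.9 + (20.7/100)*(102.6-76.9) = 82.22 F

82.22 F


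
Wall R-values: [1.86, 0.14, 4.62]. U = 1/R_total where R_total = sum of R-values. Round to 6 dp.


R_total = 1.86 + 0.14 + 4.62 = 6.62
U = 1/6.62 = 0.151057

0.151057


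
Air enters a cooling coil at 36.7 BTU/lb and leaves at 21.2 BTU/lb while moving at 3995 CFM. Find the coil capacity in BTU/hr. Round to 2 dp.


Q = 4.5 * 3995 * (36.7 - 21.2) = 278651.25 BTU/hr

278651.25 BTU/hr


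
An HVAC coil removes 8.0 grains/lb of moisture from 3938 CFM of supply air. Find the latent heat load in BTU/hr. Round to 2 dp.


Q = 0.68 * 3938 * 8.0 = 21422.72 BTU/hr

21422.72 BTU/hr


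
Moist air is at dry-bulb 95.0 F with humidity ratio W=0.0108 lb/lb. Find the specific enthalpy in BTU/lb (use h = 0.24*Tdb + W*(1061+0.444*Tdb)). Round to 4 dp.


h = 0.24*95.0 + 0.0108*(1061+0.444*95.0) = 34.7143 BTU/lb

34.7143 BTU/lb


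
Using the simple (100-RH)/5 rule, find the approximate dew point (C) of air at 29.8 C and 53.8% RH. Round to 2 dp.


Td = 29.8 - (100-53.8)/5 = 20.56 C

20.56 C


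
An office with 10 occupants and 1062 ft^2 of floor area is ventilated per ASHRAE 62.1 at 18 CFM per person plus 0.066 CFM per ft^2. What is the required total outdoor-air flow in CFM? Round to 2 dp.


Total = 10*18 + 1062*0.066 = 250.09 CFM

250.09 CFM


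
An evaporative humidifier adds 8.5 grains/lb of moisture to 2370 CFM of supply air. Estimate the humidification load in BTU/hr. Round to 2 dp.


Q = 0.68 * 2370 * 8.5 = 13698.60 BTU/hr

13698.60 BTU/hr


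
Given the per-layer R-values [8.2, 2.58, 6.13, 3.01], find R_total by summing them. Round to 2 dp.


R_total = 8.2 + 2.58 + 6.13 + 3.01 = 19.92

19.92


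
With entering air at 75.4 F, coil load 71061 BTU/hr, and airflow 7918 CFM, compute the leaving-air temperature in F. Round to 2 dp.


dT = 71061/(1.08*7918) = 8.3098
T_leave = 75.4 - 8.3098 = 67.09 F

67.09 F


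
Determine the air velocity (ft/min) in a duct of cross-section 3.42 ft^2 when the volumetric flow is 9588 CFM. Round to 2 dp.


V = 9588 / 3.42 = 2803.51 ft/min

2803.51 ft/min


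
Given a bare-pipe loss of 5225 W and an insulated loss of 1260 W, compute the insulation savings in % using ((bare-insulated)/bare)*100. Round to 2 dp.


Savings = ((5225-1260)/5225)*100 = 75.89 %

75.89 %


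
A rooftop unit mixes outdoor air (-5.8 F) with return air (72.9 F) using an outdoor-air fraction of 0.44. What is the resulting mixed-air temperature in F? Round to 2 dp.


T_mix = 0.44*(-5.8) + 0.56*72.9 = 38.27 F

38.27 F


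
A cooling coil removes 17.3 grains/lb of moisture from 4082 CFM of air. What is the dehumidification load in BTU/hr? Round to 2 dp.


Q = 0.68 * 4082 * 17.3 = 48020.65 BTU/hr

48020.65 BTU/hr


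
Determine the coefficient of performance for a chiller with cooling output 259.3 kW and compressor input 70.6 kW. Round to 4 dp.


COP = 259.3 / 70.6 = 3.6728

3.6728


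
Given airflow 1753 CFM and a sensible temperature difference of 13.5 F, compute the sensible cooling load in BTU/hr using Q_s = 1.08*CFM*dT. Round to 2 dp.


Q = 1.08 * 1753 * 13.5 = 25558.74 BTU/hr

25558.74 BTU/hr


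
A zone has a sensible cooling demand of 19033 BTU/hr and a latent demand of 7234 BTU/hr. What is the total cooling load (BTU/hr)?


Qt = 19033 + 7234 = 26267 BTU/hr

26267 BTU/hr


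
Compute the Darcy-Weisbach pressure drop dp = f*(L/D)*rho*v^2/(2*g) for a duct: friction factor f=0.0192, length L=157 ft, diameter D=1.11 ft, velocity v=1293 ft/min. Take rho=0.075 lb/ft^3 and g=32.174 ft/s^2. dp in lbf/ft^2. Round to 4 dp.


v_fps = 1293/60 = 21.55 ft/s
dp = 0.0192*(157/1.11)*0.075*21.55^2/(2*32.174) = 1.4699 lbf/ft^2

1.4699 lbf/ft^2


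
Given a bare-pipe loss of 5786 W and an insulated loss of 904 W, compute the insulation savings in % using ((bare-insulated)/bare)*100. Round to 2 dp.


Savings = ((5786-904)/5786)*100 = 84.38 %

84.38 %


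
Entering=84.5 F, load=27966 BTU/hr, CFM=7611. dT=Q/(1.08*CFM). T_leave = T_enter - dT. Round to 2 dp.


dT = 27966/(1.08*7611) = 3.4022
T_leave = 84.5 - 3.4022 = 81.10 F

81.10 F


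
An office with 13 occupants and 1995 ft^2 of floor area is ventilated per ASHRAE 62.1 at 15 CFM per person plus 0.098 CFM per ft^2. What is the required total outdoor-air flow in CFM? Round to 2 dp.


Total = 13*15 + 1995*0.098 = 390.51 CFM

390.51 CFM


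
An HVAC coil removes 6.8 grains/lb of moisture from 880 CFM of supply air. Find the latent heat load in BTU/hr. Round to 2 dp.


Q = 0.68 * 880 * 6.8 = 4069.12 BTU/hr

4069.12 BTU/hr


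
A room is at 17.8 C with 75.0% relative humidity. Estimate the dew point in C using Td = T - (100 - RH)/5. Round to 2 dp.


Td = 17.8 - (100-75.0)/5 = 12.80 C

12.80 C


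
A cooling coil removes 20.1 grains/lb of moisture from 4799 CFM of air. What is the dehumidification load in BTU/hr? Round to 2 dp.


Q = 0.68 * 4799 * 20.1 = 65592.73 BTU/hr

65592.73 BTU/hr


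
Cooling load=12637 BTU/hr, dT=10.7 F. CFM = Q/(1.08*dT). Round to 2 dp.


CFM = 12637 / (1.08 * 10.7) = 1093.54

1093.54 CFM


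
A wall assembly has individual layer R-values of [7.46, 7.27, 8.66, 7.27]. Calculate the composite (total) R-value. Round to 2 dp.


R_total = 7.46 + 7.27 + 8.66 + 7.27 = 30.66

30.66


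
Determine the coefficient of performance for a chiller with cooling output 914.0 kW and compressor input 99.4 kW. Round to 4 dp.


COP = 914.0 / 99.4 = 9.1952

9.1952


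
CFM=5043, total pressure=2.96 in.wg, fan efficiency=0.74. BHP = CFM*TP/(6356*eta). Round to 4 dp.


BHP = 5043 * 2.96 / (6356 * 0.74) = 3.1737 hp

3.1737 hp


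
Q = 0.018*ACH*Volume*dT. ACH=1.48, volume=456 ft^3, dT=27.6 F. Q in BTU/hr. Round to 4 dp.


Q = 0.018 * 1.48 * 456 * 27.6 = 335.2804 BTU/hr

335.2804 BTU/hr


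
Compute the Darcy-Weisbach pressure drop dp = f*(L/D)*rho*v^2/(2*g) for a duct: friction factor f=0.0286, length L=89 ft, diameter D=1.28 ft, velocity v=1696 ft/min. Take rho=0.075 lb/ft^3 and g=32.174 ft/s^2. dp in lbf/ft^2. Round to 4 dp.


v_fps = 1696/60 = 28.2667 ft/s
dp = 0.0286*(89/1.28)*0.075*28.2667^2/(2*32.174) = 1.8519 lbf/ft^2

1.8519 lbf/ft^2


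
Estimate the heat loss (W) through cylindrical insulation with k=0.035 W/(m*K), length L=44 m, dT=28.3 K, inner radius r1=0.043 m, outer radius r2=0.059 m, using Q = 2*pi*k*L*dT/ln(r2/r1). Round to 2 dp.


Q = 2*pi*0.035*44*28.3/ln(0.059/0.043) = 865.64 W

865.64 W


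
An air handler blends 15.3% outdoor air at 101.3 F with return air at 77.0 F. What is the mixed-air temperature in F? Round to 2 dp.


T_mix = 77.0 + (15.3/100)*(101.3-77.0) = 80.72 F

80.72 F


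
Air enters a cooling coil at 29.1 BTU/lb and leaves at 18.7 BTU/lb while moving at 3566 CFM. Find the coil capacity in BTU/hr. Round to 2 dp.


Q = 4.5 * 3566 * (29.1 - 18.7) = 166888.80 BTU/hr

166888.80 BTU/hr


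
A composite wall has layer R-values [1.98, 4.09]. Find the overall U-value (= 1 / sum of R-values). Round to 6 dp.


R_total = 1.98 + 4.09 = 6.07
U = 1/6.07 = 0.164745

0.164745


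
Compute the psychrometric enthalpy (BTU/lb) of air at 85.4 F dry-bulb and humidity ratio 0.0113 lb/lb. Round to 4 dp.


h = 0.24*85.4 + 0.0113*(1061+0.444*85.4) = 32.9138 BTU/lb

32.9138 BTU/lb


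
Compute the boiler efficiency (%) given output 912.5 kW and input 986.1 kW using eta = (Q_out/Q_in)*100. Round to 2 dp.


eta = (912.5/986.1)*100 = 92.54 %

92.54 %


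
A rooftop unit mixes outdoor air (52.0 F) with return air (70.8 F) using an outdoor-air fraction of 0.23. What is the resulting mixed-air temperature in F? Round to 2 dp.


T_mix = 0.23*52.0 + 0.77*70.8 = 66.48 F

66.48 F


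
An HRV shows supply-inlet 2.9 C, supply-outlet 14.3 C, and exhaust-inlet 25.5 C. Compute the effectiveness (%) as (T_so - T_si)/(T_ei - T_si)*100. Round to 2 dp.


eff = (14.3-2.9)/(25.5-2.9)*100 = 50.44 %

50.44 %


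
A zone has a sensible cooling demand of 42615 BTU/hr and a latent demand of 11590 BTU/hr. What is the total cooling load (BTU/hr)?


Qt = 42615 + 11590 = 54205 BTU/hr

54205 BTU/hr


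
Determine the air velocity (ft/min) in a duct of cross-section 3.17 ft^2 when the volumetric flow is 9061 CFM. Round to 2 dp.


V = 9061 / 3.17 = 2858.36 ft/min

2858.36 ft/min


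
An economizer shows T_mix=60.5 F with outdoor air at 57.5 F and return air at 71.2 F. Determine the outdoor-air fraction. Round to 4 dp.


frac = (60.5 - 71.2) / (57.5 - 71.2) = 0.7810

0.7810


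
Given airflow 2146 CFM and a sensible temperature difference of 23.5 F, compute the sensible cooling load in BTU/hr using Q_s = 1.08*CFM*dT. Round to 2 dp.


Q = 1.08 * 2146 * 23.5 = 54465.48 BTU/hr

54465.48 BTU/hr


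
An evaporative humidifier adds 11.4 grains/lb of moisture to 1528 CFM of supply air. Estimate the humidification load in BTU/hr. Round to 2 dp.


Q = 0.68 * 1528 * 11.4 = 11845.06 BTU/hr

11845.06 BTU/hr


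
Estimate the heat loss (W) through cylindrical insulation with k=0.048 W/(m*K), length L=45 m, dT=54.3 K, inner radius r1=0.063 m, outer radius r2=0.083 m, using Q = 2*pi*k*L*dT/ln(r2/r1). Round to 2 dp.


Q = 2*pi*0.048*45*54.3/ln(0.083/0.063) = 2672.93 W

2672.93 W


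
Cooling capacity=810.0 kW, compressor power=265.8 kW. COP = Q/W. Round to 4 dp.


COP = 810.0 / 265.8 = 3.0474

3.0474


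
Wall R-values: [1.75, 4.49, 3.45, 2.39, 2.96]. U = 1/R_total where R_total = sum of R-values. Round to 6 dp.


R_total = 1.75 + 4.49 + 3.45 + 2.39 + 2.96 = 15.04
U = 1/15.04 = 0.066489

0.066489


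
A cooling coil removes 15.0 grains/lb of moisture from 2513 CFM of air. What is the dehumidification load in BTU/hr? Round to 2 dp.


Q = 0.68 * 2513 * 15.0 = 25632.60 BTU/hr

25632.60 BTU/hr


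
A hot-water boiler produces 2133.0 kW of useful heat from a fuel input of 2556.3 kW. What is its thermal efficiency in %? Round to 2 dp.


eta = (2133.0/2556.3)*100 = 83.44 %

83.44 %


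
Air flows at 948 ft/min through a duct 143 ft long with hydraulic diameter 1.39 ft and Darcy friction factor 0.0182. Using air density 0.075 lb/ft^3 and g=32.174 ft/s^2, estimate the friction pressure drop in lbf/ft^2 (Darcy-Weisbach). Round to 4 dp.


v_fps = 948/60 = 15.8 ft/s
dp = 0.0182*(143/1.39)*0.075*15.8^2/(2*32.174) = 0.5448 lbf/ft^2

0.5448 lbf/ft^2


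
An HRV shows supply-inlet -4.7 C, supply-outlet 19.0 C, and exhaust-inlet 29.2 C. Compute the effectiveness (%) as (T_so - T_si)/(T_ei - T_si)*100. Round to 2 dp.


eff = (19.0-(-4.7))/(29.2-(-4.7))*100 = 69.91 %

69.91 %


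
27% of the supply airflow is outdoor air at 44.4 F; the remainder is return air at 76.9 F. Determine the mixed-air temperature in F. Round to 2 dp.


T_mix = 0.27*44.4 + 0.73*76.9 = 68.13 F

68.13 F


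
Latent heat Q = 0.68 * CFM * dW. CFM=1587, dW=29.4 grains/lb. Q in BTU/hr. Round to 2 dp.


Q = 0.68 * 1587 * 29.4 = 31727.30 BTU/hr

31727.30 BTU/hr


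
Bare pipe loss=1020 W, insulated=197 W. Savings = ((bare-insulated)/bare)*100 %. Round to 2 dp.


Savings = ((1020-197)/1020)*100 = 80.69 %

80.69 %


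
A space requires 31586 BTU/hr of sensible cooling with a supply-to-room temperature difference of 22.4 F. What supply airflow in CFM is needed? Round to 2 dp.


CFM = 31586 / (1.08 * 22.4) = 1305.64

1305.64 CFM


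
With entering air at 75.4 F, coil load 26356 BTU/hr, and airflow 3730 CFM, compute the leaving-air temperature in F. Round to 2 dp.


dT = 26356/(1.08*3730) = 6.5425
T_leave = 75.4 - 6.5425 = 68.86 F

68.86 F


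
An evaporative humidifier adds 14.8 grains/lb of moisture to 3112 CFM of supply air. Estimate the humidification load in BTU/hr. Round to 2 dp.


Q = 0.68 * 3112 * 14.8 = 31319.17 BTU/hr

31319.17 BTU/hr


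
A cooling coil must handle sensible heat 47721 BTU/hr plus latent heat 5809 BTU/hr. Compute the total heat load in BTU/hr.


Qt = 47721 + 5809 = 53530 BTU/hr

53530 BTU/hr


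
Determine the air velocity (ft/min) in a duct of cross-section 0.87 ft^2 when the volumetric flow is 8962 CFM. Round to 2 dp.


V = 8962 / 0.87 = 10301.15 ft/min

10301.15 ft/min


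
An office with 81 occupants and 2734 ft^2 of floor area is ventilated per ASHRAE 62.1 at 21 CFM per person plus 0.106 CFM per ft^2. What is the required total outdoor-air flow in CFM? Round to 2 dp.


Total = 81*21 + 2734*0.106 = 1990.80 CFM

1990.80 CFM


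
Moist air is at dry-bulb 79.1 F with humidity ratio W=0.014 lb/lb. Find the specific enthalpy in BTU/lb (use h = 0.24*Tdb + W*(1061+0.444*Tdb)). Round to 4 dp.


h = 0.24*79.1 + 0.014*(1061+0.444*79.1) = 34.3297 BTU/lb

34.3297 BTU/lb


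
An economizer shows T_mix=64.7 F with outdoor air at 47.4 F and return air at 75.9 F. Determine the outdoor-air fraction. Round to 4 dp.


frac = (64.7 - 75.9) / (47.4 - 75.9) = 0.3930

0.3930


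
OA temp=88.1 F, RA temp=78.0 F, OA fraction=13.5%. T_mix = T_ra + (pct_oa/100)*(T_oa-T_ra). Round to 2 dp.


T_mix = 78.0 + (13.5/100)*(88.1-78.0) = 79.36 F

79.36 F


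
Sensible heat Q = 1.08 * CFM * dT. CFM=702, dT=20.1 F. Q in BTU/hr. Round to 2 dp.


Q = 1.08 * 702 * 20.1 = 15239.02 BTU/hr

15239.02 BTU/hr


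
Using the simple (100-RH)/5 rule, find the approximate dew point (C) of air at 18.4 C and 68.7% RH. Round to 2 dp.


Td = 18.4 - (100-68.7)/5 = 12.14 C

12.14 C


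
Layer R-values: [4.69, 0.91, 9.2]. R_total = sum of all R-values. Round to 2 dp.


R_total = 4.69 + 0.91 + 9.2 = 14.80

14.80


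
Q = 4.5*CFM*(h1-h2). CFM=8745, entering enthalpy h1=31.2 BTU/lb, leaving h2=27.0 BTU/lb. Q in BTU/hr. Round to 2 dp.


Q = 4.5 * 8745 * (31.2 - 27.0) = 165280.50 BTU/hr

165280.50 BTU/hr


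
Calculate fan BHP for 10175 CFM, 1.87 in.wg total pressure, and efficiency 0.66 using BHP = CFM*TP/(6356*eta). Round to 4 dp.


BHP = 10175 * 1.87 / (6356 * 0.66) = 4.5357 hp

4.5357 hp


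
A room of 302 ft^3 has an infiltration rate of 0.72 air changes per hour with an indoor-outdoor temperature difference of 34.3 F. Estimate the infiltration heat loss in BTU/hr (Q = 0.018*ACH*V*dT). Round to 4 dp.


Q = 0.018 * 0.72 * 302 * 34.3 = 134.2475 BTU/hr

134.2475 BTU/hr


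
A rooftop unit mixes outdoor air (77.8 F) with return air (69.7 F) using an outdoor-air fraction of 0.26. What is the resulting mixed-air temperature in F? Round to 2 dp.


T_mix = 0.26*77.8 + 0.74*69.7 = 71.81 F

71.81 F


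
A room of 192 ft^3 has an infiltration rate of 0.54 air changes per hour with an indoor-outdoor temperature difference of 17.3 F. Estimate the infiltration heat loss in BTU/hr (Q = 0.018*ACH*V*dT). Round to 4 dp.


Q = 0.018 * 0.54 * 192 * 17.3 = 32.2860 BTU/hr

32.2860 BTU/hr


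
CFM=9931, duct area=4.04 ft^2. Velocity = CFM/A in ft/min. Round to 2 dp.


V = 9931 / 4.04 = 2458.17 ft/min

2458.17 ft/min


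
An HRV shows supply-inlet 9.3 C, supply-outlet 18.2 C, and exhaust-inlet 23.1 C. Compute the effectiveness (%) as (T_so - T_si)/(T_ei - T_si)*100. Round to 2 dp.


eff = (18.2-9.3)/(23.1-9.3)*100 = 64.49 %

64.49 %


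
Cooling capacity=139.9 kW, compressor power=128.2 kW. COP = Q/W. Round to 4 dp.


COP = 139.9 / 128.2 = 1.0913

1.0913


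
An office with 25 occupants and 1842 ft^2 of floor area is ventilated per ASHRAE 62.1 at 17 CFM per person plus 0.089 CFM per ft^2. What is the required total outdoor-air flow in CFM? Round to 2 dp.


Total = 25*17 + 1842*0.089 = 588.94 CFM

588.94 CFM


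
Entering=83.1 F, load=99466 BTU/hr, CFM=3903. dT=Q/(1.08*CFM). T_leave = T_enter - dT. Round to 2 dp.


dT = 99466/(1.08*3903) = 23.5968
T_leave = 83.1 - 23.5968 = 59.50 F

59.50 F


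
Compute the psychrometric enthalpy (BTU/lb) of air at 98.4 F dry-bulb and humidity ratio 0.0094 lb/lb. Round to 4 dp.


h = 0.24*98.4 + 0.0094*(1061+0.444*98.4) = 34.0001 BTU/lb

34.0001 BTU/lb


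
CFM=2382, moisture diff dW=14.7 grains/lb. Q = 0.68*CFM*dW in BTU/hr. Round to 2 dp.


Q = 0.68 * 2382 * 14.7 = 23810.47 BTU/hr

23810.47 BTU/hr


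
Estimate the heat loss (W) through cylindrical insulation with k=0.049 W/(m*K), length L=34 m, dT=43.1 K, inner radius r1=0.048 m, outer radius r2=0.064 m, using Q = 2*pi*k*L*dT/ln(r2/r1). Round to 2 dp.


Q = 2*pi*0.049*34*43.1/ln(0.064/0.048) = 1568.26 W

1568.26 W


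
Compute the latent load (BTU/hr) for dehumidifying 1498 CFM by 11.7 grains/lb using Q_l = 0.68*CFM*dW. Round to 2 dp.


Q = 0.68 * 1498 * 11.7 = 11918.09 BTU/hr

11918.09 BTU/hr


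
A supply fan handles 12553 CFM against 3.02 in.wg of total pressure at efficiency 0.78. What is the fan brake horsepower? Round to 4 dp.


BHP = 12553 * 3.02 / (6356 * 0.78) = 7.6467 hp

7.6467 hp


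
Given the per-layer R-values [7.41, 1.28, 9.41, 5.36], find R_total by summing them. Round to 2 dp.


R_total = 7.41 + 1.28 + 9.41 + 5.36 = 23.46

23.46


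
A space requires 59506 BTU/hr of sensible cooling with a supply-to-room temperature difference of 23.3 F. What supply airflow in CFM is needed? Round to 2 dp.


CFM = 59506 / (1.08 * 23.3) = 2364.73

2364.73 CFM


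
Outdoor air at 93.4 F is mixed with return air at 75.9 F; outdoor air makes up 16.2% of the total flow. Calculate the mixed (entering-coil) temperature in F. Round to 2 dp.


T_mix = 75.9 + (16.2/100)*(93.4-75.9) = 78.74 F

78.74 F


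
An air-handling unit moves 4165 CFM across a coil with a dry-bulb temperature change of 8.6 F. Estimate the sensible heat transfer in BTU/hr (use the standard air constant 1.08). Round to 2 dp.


Q = 1.08 * 4165 * 8.6 = 38684.52 BTU/hr

38684.52 BTU/hr


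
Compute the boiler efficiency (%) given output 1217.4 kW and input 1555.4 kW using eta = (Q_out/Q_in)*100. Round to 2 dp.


eta = (1217.4/1555.4)*100 = 78.27 %

78.27 %


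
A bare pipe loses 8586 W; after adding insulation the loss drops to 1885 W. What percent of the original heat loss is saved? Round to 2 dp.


Savings = ((8586-1885)/8586)*100 = 78.05 %

78.05 %


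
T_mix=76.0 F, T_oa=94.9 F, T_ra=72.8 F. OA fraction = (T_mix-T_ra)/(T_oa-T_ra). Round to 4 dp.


frac = (76.0 - 72.8) / (94.9 - 72.8) = 0.1448

0.1448


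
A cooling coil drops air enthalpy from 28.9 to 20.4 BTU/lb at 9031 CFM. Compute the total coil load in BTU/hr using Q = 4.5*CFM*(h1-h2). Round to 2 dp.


Q = 4.5 * 9031 * (28.9 - 20.4) = 345435.75 BTU/hr

345435.75 BTU/hr


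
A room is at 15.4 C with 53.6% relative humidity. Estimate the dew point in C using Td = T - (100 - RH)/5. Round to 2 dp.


Td = 15.4 - (100-53.6)/5 = 6.12 C

6.12 C


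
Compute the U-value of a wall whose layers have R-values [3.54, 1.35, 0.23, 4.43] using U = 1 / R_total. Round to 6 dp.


R_total = 3.54 + 1.35 + 0.23 + 4.43 = 9.55
U = 1/9.55 = 0.104712

0.104712


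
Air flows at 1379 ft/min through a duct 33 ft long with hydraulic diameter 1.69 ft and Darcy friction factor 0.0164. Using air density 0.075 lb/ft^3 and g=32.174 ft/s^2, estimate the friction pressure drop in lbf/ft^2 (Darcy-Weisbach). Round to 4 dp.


v_fps = 1379/60 = 22.9833 ft/s
dp = 0.0164*(33/1.69)*0.075*22.9833^2/(2*32.174) = 0.1972 lbf/ft^2

0.1972 lbf/ft^2


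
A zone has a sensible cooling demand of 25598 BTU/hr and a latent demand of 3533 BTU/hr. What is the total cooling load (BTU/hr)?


Qt = 25598 + 3533 = 29131 BTU/hr

29131 BTU/hr


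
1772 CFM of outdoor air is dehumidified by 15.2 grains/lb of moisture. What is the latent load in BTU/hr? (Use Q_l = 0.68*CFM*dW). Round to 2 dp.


Q = 0.68 * 1772 * 15.2 = 18315.39 BTU/hr

18315.39 BTU/hr


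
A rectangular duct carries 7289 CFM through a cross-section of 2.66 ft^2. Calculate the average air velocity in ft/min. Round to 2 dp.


V = 7289 / 2.66 = 2740.23 ft/min

2740.23 ft/min


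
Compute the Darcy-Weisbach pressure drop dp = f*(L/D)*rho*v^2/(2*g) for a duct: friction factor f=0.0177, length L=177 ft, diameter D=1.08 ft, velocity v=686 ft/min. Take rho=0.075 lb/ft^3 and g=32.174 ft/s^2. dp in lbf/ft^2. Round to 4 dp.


v_fps = 686/60 = 11.4333 ft/s
dp = 0.0177*(177/1.08)*0.075*11.4333^2/(2*32.174) = 0.4420 lbf/ft^2

0.4420 lbf/ft^2


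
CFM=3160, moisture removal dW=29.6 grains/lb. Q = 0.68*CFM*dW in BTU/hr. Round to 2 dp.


Q = 0.68 * 3160 * 29.6 = 63604.48 BTU/hr

63604.48 BTU/hr


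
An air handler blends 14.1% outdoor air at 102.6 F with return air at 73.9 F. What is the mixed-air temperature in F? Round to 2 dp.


T_mix = 73.9 + (14.1/100)*(102.6-73.9) = 77.95 F

77.95 F


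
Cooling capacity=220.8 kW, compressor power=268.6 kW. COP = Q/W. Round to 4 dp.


COP = 220.8 / 268.6 = 0.8220

0.8220


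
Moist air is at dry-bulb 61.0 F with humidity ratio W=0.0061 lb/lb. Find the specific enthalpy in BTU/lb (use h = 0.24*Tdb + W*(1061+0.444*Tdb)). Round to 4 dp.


h = 0.24*61.0 + 0.0061*(1061+0.444*61.0) = 21.2773 BTU/lb

21.2773 BTU/lb


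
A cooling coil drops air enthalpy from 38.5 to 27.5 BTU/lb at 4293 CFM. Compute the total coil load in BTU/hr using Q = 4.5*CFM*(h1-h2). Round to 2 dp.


Q = 4.5 * 4293 * (38.5 - 27.5) = 212503.50 BTU/hr

212503.50 BTU/hr


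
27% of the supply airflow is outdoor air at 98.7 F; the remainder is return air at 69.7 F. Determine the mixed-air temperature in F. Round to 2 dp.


T_mix = 0.27*98.7 + 0.73*69.7 = 77.53 F

77.53 F


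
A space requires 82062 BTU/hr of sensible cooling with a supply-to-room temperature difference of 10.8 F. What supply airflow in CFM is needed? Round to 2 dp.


CFM = 82062 / (1.08 * 10.8) = 7035.49

7035.49 CFM


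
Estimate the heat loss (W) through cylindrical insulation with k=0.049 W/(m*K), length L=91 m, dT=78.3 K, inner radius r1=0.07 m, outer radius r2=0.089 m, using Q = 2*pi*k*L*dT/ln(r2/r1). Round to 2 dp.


Q = 2*pi*0.049*91*78.3/ln(0.089/0.07) = 9135.08 W

9135.08 W


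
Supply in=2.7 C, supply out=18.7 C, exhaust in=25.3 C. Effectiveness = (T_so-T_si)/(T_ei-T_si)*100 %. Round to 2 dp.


eff = (18.7-2.7)/(25.3-2.7)*100 = 70.80 %

70.80 %


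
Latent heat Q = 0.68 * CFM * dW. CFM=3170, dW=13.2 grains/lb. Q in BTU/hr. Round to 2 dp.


Q = 0.68 * 3170 * 13.2 = 28453.92 BTU/hr

28453.92 BTU/hr


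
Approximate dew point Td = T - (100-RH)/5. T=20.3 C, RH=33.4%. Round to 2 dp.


Td = 20.3 - (100-33.4)/5 = 6.98 C

6.98 C


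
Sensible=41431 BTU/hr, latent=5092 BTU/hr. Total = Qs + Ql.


Qt = 41431 + 5092 = 46523 BTU/hr

46523 BTU/hr


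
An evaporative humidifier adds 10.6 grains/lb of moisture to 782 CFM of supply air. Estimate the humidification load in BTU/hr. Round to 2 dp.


Q = 0.68 * 782 * 10.6 = 5636.66 BTU/hr

5636.66 BTU/hr


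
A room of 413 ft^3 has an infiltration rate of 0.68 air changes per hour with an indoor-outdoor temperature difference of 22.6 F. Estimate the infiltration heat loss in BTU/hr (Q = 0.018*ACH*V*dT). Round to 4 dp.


Q = 0.018 * 0.68 * 413 * 22.6 = 114.2457 BTU/hr

114.2457 BTU/hr


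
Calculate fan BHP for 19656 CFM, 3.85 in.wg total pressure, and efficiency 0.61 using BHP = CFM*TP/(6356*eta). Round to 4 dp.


BHP = 19656 * 3.85 / (6356 * 0.61) = 19.5183 hp

19.5183 hp


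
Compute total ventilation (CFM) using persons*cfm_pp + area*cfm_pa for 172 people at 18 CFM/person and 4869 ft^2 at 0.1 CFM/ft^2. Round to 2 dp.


Total = 172*18 + 4869*0.1 = 3582.90 CFM

3582.90 CFM


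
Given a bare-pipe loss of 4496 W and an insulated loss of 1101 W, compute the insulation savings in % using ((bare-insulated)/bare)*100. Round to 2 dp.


Savings = ((4496-1101)/4496)*100 = 75.51 %

75.51 %


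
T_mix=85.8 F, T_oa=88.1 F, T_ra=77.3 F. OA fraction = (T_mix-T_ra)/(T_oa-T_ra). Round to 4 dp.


frac = (85.8 - 77.3) / (88.1 - 77.3) = 0.7870

0.7870


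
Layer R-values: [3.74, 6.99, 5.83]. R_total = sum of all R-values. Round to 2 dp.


R_total = 3.74 + 6.99 + 5.83 = 16.56

16.56


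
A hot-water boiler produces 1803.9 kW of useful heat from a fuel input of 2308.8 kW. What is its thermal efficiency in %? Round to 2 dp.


eta = (1803.9/2308.8)*100 = 78.13 %

78.13 %


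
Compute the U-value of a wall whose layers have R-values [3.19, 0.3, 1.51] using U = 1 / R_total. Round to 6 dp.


R_total = 3.19 + 0.3 + 1.51 = 5.00
U = 1/5.00 = 0.200000

0.200000


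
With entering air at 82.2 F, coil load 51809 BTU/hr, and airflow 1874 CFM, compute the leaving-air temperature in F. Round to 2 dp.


dT = 51809/(1.08*1874) = 25.5983
T_leave = 82.2 - 25.5983 = 56.60 F

56.60 F


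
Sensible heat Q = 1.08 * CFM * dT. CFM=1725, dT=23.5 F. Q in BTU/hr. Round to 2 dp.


Q = 1.08 * 1725 * 23.5 = 43780.50 BTU/hr

43780.50 BTU/hr


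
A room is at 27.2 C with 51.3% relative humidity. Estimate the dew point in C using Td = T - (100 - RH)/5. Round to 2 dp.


Td = 27.2 - (100-51.3)/5 = 17.46 C

17.46 C


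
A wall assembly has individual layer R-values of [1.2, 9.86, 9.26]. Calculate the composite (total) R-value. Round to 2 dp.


R_total = 1.2 + 9.86 + 9.26 = 20.32

20.32


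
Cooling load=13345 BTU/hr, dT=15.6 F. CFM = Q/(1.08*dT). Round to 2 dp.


CFM = 13345 / (1.08 * 15.6) = 792.08

792.08 CFM


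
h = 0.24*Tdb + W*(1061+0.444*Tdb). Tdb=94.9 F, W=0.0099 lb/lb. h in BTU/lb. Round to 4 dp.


h = 0.24*94.9 + 0.0099*(1061+0.444*94.9) = 33.6970 BTU/lb

33.6970 BTU/lb


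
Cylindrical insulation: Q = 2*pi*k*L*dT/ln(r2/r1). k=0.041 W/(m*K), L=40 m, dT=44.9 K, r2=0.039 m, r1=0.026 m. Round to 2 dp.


Q = 2*pi*0.041*40*44.9/ln(0.039/0.026) = 1141.08 W

1141.08 W


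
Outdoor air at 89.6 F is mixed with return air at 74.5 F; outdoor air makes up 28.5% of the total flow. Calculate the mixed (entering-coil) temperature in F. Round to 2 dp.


T_mix = 74.5 + (28.5/100)*(89.6-74.5) = 78.80 F

78.80 F


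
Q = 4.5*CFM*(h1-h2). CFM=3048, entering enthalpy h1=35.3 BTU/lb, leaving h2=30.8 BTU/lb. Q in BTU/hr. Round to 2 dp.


Q = 4.5 * 3048 * (35.3 - 30.8) = 61722.00 BTU/hr

61722.00 BTU/hr


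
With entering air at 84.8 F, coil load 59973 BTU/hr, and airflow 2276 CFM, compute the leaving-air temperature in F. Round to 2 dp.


dT = 59973/(1.08*2276) = 24.3983
T_leave = 84.8 - 24.3983 = 60.40 F

60.40 F


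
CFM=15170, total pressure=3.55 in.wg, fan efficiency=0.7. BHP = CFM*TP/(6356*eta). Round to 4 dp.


BHP = 15170 * 3.55 / (6356 * 0.7) = 12.1041 hp

12.1041 hp


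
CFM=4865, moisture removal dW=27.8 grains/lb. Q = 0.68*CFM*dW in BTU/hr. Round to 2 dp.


Q = 0.68 * 4865 * 27.8 = 91967.96 BTU/hr

91967.96 BTU/hr


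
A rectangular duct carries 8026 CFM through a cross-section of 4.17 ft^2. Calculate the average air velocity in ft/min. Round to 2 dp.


V = 8026 / 4.17 = 1924.70 ft/min

1924.70 ft/min


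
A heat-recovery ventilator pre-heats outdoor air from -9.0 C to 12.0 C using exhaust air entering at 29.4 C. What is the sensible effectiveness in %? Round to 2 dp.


eff = (12.0-(-9.0))/(29.4-(-9.0))*100 = 54.69 %

54.69 %


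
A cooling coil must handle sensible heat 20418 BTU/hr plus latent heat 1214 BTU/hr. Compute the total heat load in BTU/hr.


Qt = 20418 + 1214 = 21632 BTU/hr

21632 BTU/hr


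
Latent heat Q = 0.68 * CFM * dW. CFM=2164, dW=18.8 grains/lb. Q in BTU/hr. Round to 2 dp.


Q = 0.68 * 2164 * 18.8 = 27664.58 BTU/hr

27664.58 BTU/hr


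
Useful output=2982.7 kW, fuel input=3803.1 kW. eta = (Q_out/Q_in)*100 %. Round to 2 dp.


eta = (2982.7/3803.1)*100 = 78.43 %

78.43 %


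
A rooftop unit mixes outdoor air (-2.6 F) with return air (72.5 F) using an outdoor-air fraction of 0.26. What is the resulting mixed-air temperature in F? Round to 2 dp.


T_mix = 0.26*(-2.6) + 0.74*72.5 = 52.97 F

52.97 F


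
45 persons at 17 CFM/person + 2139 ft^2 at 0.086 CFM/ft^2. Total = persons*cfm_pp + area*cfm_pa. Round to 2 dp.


Total = 45*17 + 2139*0.086 = 948.95 CFM

948.95 CFM


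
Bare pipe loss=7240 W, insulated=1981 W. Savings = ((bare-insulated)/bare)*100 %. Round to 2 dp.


Savings = ((7240-1981)/7240)*100 = 72.64 %

72.64 %


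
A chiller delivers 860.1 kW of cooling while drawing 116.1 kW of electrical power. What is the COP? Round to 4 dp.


COP = 860.1 / 116.1 = 7.4083

7.4083


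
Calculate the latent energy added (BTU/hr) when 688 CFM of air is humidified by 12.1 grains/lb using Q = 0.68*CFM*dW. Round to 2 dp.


Q = 0.68 * 688 * 12.1 = 5660.86 BTU/hr

5660.86 BTU/hr


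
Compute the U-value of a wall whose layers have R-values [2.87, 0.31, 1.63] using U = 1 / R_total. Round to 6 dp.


R_total = 2.87 + 0.31 + 1.63 = 4.81
U = 1/4.81 = 0.207900

0.207900


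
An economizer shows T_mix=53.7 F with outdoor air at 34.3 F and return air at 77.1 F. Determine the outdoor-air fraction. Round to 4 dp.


frac = (53.7 - 77.1) / (34.3 - 77.1) = 0.5467

0.5467


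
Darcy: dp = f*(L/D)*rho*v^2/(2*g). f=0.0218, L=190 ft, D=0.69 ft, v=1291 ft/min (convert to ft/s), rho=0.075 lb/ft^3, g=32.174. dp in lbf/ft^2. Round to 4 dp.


v_fps = 1291/60 = 21.5167 ft/s
dp = 0.0218*(190/0.69)*0.075*21.5167^2/(2*32.174) = 3.2392 lbf/ft^2

3.2392 lbf/ft^2


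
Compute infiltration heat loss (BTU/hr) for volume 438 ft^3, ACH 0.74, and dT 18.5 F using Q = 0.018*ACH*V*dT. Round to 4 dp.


Q = 0.018 * 0.74 * 438 * 18.5 = 107.9320 BTU/hr

107.9320 BTU/hr


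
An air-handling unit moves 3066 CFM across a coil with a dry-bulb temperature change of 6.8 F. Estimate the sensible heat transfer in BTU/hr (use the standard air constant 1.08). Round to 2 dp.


Q = 1.08 * 3066 * 6.8 = 22516.70 BTU/hr

22516.70 BTU/hr


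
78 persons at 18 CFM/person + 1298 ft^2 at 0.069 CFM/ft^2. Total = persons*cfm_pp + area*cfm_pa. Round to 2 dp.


Total = 78*18 + 1298*0.069 = 1493.56 CFM

1493.56 CFM


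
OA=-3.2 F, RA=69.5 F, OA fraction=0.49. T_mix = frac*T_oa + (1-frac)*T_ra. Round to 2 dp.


T_mix = 0.49*(-3.2) + 0.51*69.5 = 33.88 F

33.88 F


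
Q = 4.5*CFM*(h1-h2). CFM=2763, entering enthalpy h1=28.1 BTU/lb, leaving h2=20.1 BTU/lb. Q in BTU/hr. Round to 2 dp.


Q = 4.5 * 2763 * (28.1 - 20.1) = 99468.00 BTU/hr

99468.00 BTU/hr


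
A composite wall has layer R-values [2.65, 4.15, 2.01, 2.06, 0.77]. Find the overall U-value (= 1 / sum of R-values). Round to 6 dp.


R_total = 2.65 + 4.15 + 2.01 + 2.06 + 0.77 = 11.64
U = 1/11.64 = 0.085911

0.085911


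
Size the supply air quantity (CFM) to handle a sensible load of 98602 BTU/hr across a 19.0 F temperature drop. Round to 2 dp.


CFM = 98602 / (1.08 * 19.0) = 4805.17

4805.17 CFM


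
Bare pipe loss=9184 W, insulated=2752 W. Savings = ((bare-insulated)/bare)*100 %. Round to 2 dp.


Savings = ((9184-2752)/9184)*100 = 70.03 %

70.03 %


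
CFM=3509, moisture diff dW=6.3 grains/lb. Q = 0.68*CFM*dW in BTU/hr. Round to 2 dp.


Q = 0.68 * 3509 * 6.3 = 15032.56 BTU/hr

15032.56 BTU/hr


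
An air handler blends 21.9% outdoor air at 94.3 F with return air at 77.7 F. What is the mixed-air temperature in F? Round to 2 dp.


T_mix = 77.7 + (21.9/100)*(94.3-77.7) = 81.34 F

81.34 F


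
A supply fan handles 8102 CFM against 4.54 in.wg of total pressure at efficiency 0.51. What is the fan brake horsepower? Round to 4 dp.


BHP = 8102 * 4.54 / (6356 * 0.51) = 11.3473 hp

11.3473 hp


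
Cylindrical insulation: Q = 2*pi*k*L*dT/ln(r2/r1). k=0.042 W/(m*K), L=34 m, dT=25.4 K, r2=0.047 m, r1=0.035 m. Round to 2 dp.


Q = 2*pi*0.042*34*25.4/ln(0.047/0.035) = 773.06 W

773.06 W


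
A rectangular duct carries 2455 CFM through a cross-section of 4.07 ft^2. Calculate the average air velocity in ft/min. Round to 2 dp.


V = 2455 / 4.07 = 603.19 ft/min

603.19 ft/min


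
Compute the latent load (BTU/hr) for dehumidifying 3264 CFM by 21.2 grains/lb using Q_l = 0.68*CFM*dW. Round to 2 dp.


Q = 0.68 * 3264 * 21.2 = 47053.82 BTU/hr

47053.82 BTU/hr


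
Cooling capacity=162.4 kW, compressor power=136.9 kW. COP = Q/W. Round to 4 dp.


COP = 162.4 / 136.9 = 1.1863

1.1863


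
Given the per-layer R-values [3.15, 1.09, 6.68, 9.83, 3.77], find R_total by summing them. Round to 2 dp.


R_total = 3.15 + 1.09 + 6.68 + 9.83 + 3.77 = 24.52

24.52


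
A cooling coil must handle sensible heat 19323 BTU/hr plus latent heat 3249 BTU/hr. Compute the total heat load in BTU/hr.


Qt = 19323 + 3249 = 22572 BTU/hr

22572 BTU/hr


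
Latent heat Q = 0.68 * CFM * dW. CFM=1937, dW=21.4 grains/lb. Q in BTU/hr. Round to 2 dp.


Q = 0.68 * 1937 * 21.4 = 28187.22 BTU/hr

28187.22 BTU/hr


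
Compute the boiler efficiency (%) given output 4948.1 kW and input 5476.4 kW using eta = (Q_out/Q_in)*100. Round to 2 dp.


eta = (4948.1/5476.4)*100 = 90.35 %

90.35 %


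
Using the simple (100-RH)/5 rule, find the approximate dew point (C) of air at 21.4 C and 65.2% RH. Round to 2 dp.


Td = 21.4 - (100-65.2)/5 = 14.44 C

14.44 C
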